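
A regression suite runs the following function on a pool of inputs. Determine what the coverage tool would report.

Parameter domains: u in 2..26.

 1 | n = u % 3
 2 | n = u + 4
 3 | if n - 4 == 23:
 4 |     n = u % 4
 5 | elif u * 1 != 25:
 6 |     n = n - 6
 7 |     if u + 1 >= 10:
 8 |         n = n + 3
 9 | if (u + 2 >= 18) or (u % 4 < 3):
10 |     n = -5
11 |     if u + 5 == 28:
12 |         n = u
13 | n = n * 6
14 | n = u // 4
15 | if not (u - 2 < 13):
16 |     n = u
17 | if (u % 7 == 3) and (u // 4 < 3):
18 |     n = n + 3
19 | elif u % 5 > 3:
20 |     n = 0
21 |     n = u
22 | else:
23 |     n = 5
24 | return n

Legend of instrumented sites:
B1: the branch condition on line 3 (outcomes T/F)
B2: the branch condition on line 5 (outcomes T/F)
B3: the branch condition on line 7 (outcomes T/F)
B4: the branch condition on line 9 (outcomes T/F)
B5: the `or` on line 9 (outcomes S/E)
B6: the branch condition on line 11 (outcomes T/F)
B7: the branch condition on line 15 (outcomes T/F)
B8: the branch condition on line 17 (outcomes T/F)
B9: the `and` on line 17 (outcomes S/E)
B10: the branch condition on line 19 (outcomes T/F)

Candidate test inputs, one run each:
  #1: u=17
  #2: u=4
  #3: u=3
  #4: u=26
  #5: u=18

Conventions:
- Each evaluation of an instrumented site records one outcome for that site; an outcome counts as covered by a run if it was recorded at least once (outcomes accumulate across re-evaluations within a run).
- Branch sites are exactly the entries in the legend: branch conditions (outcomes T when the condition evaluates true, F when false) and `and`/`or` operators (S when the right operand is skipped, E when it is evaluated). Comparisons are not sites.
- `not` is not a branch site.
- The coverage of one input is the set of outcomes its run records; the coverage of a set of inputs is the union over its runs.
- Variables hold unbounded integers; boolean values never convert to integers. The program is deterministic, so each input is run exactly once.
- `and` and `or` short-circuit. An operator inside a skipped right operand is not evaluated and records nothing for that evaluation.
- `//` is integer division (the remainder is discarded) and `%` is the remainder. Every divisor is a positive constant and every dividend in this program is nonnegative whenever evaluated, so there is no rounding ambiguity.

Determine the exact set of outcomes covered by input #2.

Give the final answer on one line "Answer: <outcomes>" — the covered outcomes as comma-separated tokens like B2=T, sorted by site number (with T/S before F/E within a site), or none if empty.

Simulating input #2 (u=4) step by step:
  B1->F, B2->T, B3->F, B5->E, B4->T, B6->F, B7->F, B9->S, B8->F, B10->T
as a set, this run covers: B1=F, B2=T, B3=F, B4=T, B5=E, B6=F, B7=F, B8=F, B9=S, B10=T

Answer: B1=F, B2=T, B3=F, B4=T, B5=E, B6=F, B7=F, B8=F, B9=S, B10=T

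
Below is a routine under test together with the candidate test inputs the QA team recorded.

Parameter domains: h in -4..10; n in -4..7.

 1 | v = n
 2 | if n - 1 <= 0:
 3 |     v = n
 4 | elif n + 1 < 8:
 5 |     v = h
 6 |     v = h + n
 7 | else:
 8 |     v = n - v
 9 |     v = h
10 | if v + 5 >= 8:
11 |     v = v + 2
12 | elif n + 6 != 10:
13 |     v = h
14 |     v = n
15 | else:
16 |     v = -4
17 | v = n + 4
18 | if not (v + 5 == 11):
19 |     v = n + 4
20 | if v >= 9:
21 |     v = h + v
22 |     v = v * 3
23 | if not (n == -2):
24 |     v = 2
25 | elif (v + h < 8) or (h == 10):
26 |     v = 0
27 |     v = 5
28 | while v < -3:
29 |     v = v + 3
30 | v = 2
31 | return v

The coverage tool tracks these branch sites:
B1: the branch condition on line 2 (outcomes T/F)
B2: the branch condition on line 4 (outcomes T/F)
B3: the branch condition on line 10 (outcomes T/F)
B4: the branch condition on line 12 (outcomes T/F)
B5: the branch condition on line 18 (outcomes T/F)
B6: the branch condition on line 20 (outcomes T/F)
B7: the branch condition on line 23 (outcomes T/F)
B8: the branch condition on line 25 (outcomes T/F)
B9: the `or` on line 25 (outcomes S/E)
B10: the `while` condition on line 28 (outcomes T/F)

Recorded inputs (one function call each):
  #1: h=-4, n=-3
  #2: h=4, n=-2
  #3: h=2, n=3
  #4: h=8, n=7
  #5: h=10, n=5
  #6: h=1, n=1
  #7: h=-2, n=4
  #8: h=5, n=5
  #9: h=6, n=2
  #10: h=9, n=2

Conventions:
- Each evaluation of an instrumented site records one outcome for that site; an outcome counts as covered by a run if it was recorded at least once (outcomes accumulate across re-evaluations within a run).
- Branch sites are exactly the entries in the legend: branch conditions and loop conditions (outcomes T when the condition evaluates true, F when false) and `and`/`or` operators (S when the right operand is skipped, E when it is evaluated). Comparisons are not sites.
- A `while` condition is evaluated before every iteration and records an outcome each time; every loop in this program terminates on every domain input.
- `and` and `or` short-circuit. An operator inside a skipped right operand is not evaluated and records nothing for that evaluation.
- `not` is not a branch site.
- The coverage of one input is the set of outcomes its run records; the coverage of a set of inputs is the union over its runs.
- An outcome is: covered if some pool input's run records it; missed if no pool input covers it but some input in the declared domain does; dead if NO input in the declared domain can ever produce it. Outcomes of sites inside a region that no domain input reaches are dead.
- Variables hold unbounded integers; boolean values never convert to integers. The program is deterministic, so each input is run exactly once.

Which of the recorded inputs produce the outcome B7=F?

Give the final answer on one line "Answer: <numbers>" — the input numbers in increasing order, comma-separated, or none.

input #1 (h=-4, n=-3): does not produce B7=F
input #2 (h=4, n=-2): produces B7=F
input #3 (h=2, n=3): does not produce B7=F
input #4 (h=8, n=7): does not produce B7=F
input #5 (h=10, n=5): does not produce B7=F
input #6 (h=1, n=1): does not produce B7=F
input #7 (h=-2, n=4): does not produce B7=F
input #8 (h=5, n=5): does not produce B7=F
input #9 (h=6, n=2): does not produce B7=F
input #10 (h=9, n=2): does not produce B7=F

Answer: 2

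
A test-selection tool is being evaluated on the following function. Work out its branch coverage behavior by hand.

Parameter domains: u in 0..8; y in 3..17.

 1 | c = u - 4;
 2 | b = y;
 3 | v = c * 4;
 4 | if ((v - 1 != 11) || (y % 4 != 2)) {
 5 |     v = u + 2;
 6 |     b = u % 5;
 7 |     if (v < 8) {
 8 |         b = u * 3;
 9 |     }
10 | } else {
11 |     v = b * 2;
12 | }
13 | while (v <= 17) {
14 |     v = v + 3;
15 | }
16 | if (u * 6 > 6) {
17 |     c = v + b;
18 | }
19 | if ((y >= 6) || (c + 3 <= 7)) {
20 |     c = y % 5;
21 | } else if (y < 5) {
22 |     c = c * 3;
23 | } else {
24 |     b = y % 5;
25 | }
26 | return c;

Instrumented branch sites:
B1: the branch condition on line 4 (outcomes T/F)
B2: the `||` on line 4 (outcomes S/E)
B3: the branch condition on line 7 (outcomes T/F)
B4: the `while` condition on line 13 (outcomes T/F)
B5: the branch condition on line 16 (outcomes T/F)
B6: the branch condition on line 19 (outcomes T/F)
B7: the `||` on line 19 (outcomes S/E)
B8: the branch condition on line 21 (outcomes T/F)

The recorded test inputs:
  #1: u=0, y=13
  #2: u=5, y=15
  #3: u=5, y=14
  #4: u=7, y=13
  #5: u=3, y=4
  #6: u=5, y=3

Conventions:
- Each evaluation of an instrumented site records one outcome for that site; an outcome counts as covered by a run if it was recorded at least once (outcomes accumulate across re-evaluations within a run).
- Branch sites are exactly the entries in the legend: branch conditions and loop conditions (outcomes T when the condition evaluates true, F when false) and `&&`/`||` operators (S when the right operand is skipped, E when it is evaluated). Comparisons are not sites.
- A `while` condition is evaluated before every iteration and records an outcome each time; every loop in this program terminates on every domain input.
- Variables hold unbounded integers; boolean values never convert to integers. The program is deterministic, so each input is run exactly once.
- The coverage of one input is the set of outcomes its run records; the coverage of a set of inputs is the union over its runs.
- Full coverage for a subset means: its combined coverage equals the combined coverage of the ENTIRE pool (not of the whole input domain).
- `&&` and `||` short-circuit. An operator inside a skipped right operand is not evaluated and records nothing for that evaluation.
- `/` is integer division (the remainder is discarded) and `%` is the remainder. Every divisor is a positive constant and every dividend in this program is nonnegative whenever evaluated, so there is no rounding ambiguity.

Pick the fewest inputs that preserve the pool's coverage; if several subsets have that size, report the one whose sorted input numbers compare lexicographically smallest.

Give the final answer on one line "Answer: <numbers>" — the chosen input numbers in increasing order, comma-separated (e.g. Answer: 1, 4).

input #1, u=0, y=13: events B2->S, B1->T, B3->T, B4->T, B4->T, B4->T, B4->T, B4->T, B4->T, B4->F, B5->F, B7->S, B6->T; outcomes B1=T, B2=S, B3=T, B4=T, B4=F, B5=F, B6=T, B7=S
input #2, u=5, y=15: events B2->S, B1->T, B3->T, B4->T, B4->T, B4->T, B4->T, B4->F, B5->T, B7->S, B6->T; outcomes B1=T, B2=S, B3=T, B4=T, B4=F, B5=T, B6=T, B7=S
input #3, u=5, y=14: events B2->S, B1->T, B3->T, B4->T, B4->T, B4->T, B4->T, B4->F, B5->T, B7->S, B6->T; outcomes B1=T, B2=S, B3=T, B4=T, B4=F, B5=T, B6=T, B7=S
input #4, u=7, y=13: events B2->E, B1->T, B3->F, B4->T, B4->T, B4->T, B4->F, B5->T, B7->S, B6->T; outcomes B1=T, B2=E, B3=F, B4=T, B4=F, B5=T, B6=T, B7=S
input #5, u=3, y=4: events B2->S, B1->T, B3->T, B4->T, B4->T, B4->T, B4->T, B4->T, B4->F, B5->T, B7->E, B6->F, B8->T; outcomes B1=T, B2=S, B3=T, B4=T, B4=F, B5=T, B6=F, B7=E, B8=T
input #6, u=5, y=3: events B2->S, B1->T, B3->T, B4->T, B4->T, B4->T, B4->T, B4->F, B5->T, B7->E, B6->F, B8->T; outcomes B1=T, B2=S, B3=T, B4=T, B4=F, B5=T, B6=F, B7=E, B8=T
pool-wide coverage (14 outcomes): B1=T, B2=S, B2=E, B3=T, B3=F, B4=T, B4=F, B5=T, B5=F, B6=T, B6=F, B7=S, B7=E, B8=T
every size-1 subset falls short of the 14 outcomes (best: 9/14)
every size-2 subset falls short of the 14 outcomes (best: 13/14)
size 3: inputs {1, 4, 5} cover all 14 outcomes, and no lexicographically smaller subset of this size does

Answer: 1, 4, 5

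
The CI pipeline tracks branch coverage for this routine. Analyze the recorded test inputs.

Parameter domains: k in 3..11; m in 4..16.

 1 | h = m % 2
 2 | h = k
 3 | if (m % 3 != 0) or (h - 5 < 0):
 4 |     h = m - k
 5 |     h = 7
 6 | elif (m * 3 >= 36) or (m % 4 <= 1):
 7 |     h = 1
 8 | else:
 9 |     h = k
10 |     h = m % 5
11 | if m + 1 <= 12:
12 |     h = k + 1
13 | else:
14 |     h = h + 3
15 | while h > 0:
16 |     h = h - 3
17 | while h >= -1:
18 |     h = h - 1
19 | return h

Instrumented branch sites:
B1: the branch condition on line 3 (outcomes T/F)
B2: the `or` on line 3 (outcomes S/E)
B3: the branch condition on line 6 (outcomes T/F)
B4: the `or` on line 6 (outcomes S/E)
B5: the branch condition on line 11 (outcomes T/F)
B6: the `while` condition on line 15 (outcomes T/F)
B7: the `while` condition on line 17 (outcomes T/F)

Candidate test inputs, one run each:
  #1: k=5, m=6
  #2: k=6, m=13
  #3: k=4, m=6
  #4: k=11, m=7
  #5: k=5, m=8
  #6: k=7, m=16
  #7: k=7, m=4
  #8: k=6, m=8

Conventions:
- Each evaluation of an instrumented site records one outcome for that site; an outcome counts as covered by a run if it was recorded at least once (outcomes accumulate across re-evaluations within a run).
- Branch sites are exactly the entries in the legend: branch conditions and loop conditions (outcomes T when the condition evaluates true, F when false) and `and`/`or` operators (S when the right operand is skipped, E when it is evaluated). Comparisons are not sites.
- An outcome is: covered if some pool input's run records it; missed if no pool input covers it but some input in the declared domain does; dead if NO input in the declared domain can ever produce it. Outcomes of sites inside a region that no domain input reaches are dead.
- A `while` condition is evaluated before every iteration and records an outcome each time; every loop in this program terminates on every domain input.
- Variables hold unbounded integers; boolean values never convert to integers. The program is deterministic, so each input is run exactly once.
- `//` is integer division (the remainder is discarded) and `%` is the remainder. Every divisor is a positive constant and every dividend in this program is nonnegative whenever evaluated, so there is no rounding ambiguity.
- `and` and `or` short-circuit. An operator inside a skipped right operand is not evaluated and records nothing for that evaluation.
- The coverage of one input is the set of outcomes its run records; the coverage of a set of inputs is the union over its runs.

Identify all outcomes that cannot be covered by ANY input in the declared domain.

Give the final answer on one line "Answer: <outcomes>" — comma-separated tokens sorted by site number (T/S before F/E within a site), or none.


checking every outcome against all 117 domain inputs:
  reachable outcomes have witnesses, e.g. B1=T (e.g. k=3, m=4), B1=F (e.g. k=5, m=6), B2=S (e.g. k=3, m=4), B2=E (e.g. k=3, m=6)
Answer: none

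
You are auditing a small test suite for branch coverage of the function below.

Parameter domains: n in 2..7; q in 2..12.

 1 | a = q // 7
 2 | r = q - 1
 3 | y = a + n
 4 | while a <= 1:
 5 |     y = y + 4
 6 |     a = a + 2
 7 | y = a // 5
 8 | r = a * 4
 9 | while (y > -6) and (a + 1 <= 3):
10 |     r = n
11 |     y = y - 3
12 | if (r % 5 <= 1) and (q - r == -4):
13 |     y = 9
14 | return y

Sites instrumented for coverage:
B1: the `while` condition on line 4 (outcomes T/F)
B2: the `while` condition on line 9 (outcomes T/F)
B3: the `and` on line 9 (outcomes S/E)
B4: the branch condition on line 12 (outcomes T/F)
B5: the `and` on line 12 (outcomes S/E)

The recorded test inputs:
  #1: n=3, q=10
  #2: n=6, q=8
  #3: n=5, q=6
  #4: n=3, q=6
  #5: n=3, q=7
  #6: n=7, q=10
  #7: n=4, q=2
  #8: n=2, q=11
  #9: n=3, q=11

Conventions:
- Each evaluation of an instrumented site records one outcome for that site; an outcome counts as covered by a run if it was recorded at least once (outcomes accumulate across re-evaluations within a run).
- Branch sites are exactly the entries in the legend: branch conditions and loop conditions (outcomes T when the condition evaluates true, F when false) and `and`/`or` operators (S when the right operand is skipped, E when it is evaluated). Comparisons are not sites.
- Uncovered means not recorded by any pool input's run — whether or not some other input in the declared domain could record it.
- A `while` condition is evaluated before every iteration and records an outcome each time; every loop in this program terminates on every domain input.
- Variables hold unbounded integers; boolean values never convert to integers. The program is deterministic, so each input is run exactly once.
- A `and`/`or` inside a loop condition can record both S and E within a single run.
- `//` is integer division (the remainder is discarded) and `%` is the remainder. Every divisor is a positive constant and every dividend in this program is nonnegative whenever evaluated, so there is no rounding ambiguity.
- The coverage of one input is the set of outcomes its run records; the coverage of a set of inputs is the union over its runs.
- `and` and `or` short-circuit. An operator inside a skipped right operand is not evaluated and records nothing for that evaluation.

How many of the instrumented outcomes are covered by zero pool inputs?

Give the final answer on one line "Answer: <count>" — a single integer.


run #1 (n=3, q=10) runs B1->T, B1->F, B3->E, B2->F, B5->S, B4->F; records B1=T, B1=F, B2=F, B3=E, B4=F, B5=S
run #2 (n=6, q=8) runs B1->T, B1->F, B3->E, B2->F, B5->S, B4->F; records B1=T, B1=F, B2=F, B3=E, B4=F, B5=S
run #3 (n=5, q=6) runs B1->T, B1->F, B3->E, B2->T, B3->E, B2->T, B3->S, B2->F, B5->E, B4->F; records B1=T, B1=F, B2=T, B2=F, B3=S, B3=E, B4=F, B5=E
run #4 (n=3, q=6) runs B1->T, B1->F, B3->E, B2->T, B3->E, B2->T, B3->S, B2->F, B5->S, B4->F; records B1=T, B1=F, B2=T, B2=F, B3=S, B3=E, B4=F, B5=S
run #5 (n=3, q=7) runs B1->T, B1->F, B3->E, B2->F, B5->S, B4->F; records B1=T, B1=F, B2=F, B3=E, B4=F, B5=S
run #6 (n=7, q=10) runs B1->T, B1->F, B3->E, B2->F, B5->S, B4->F; records B1=T, B1=F, B2=F, B3=E, B4=F, B5=S
run #7 (n=4, q=2) runs B1->T, B1->F, B3->E, B2->T, B3->E, B2->T, B3->S, B2->F, B5->S, B4->F; records B1=T, B1=F, B2=T, B2=F, B3=S, B3=E, B4=F, B5=S
run #8 (n=2, q=11) runs B1->T, B1->F, B3->E, B2->F, B5->S, B4->F; records B1=T, B1=F, B2=F, B3=E, B4=F, B5=S
run #9 (n=3, q=11) runs B1->T, B1->F, B3->E, B2->F, B5->S, B4->F; records B1=T, B1=F, B2=F, B3=E, B4=F, B5=S
union over the pool: B1=T, B1=F, B2=T, B2=F, B3=S, B3=E, B4=F, B5=S, B5=E
uncovered (1 of 10): B4=T
Answer: 1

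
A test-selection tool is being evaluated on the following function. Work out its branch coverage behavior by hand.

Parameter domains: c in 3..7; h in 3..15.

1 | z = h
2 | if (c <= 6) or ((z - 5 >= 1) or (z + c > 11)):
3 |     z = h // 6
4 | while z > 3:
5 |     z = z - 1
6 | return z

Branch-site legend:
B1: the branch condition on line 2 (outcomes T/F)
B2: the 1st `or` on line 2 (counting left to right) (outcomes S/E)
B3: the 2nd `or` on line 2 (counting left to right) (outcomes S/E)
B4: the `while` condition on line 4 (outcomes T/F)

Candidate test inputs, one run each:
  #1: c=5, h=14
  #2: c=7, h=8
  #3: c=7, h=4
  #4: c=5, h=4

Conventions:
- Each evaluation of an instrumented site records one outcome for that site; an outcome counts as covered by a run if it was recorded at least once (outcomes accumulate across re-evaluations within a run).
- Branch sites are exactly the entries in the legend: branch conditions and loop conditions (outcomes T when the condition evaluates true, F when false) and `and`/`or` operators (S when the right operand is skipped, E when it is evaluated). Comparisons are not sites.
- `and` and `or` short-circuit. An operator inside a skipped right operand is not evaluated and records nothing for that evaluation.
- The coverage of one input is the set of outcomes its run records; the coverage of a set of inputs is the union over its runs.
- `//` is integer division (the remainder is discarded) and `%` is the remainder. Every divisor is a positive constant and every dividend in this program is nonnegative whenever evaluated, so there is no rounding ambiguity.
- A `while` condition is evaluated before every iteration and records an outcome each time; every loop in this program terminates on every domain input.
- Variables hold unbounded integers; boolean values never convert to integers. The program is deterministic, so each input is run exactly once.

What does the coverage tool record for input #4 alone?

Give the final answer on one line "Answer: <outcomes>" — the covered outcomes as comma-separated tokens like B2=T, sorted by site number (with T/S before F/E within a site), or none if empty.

Tracing the run of input #4 (c=5, h=4):
  B2->S, B1->T, B4->F
collecting distinct outcomes: B1=T, B2=S, B4=F

Answer: B1=T, B2=S, B4=F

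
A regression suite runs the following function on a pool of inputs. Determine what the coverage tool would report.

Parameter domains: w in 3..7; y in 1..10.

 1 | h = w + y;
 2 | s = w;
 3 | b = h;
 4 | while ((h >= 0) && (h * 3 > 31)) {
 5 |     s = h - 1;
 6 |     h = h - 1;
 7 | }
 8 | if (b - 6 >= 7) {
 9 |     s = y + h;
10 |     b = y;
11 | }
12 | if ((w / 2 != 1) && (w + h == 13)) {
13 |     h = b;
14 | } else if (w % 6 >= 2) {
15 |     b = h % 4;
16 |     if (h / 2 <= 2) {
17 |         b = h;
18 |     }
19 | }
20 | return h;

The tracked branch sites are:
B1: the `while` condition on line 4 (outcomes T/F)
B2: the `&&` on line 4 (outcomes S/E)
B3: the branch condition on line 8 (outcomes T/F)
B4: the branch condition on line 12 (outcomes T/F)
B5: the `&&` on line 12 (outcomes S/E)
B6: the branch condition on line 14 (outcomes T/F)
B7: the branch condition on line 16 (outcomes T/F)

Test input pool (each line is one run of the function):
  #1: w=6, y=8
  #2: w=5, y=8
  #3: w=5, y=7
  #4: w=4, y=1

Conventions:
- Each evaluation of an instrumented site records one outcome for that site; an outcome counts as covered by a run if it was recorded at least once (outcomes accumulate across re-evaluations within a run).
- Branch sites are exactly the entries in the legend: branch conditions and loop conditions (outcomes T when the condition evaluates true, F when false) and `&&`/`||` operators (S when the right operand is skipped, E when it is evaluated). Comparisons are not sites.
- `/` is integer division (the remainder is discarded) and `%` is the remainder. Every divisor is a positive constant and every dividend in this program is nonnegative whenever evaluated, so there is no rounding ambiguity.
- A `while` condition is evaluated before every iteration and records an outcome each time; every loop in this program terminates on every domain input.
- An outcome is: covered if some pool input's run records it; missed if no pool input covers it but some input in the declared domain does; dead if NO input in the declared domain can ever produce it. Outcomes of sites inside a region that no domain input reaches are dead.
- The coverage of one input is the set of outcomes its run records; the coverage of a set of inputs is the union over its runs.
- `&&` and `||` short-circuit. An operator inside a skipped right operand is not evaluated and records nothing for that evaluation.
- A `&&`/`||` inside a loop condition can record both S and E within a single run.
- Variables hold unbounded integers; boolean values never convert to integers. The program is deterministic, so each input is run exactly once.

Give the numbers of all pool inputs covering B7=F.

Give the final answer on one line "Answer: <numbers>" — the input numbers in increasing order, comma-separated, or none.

input #1 (w=6, y=8): does not record B7=F
input #2 (w=5, y=8): records B7=F
input #3 (w=5, y=7): records B7=F
input #4 (w=4, y=1): does not record B7=F

Answer: 2, 3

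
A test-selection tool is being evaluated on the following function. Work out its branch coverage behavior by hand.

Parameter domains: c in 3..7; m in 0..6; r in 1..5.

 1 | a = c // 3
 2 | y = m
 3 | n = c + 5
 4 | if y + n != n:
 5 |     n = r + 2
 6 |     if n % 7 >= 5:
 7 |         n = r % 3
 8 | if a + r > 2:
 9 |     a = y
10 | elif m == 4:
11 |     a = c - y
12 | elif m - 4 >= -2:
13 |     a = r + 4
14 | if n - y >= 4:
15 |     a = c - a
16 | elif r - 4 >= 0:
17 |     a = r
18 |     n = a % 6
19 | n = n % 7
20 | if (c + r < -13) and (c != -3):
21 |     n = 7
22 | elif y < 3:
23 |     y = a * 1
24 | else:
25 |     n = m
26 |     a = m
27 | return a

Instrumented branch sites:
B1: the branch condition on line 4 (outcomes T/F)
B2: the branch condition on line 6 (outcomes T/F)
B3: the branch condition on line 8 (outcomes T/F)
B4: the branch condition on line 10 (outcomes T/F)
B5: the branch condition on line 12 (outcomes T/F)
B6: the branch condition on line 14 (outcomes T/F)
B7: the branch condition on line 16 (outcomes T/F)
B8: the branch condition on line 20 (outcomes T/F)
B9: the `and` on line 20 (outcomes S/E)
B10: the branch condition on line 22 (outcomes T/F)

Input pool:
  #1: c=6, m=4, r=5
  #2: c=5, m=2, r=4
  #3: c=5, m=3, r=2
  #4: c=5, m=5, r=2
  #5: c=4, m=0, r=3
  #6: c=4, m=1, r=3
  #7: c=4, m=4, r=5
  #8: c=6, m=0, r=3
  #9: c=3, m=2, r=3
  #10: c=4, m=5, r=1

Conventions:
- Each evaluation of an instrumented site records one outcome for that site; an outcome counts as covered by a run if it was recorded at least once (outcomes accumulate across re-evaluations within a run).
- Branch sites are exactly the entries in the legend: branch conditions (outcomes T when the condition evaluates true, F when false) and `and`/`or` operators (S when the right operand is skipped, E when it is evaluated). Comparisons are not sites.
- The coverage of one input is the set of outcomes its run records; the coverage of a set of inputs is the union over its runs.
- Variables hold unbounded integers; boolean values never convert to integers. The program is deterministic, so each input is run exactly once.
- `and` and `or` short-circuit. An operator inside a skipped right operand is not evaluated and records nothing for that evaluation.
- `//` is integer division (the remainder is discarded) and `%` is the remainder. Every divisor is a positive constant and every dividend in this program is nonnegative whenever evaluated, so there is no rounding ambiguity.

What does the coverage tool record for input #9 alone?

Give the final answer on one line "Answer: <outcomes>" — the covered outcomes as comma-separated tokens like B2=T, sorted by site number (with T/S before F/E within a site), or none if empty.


Simulating input #9 (c=3, m=2, r=3) step by step:
  B1->T, B2->T, B3->T, B6->F, B7->F, B9->S, B8->F, B10->T
distinct outcomes covered: B1=T, B2=T, B3=T, B6=F, B7=F, B8=F, B9=S, B10=T
Answer: B1=T, B2=T, B3=T, B6=F, B7=F, B8=F, B9=S, B10=T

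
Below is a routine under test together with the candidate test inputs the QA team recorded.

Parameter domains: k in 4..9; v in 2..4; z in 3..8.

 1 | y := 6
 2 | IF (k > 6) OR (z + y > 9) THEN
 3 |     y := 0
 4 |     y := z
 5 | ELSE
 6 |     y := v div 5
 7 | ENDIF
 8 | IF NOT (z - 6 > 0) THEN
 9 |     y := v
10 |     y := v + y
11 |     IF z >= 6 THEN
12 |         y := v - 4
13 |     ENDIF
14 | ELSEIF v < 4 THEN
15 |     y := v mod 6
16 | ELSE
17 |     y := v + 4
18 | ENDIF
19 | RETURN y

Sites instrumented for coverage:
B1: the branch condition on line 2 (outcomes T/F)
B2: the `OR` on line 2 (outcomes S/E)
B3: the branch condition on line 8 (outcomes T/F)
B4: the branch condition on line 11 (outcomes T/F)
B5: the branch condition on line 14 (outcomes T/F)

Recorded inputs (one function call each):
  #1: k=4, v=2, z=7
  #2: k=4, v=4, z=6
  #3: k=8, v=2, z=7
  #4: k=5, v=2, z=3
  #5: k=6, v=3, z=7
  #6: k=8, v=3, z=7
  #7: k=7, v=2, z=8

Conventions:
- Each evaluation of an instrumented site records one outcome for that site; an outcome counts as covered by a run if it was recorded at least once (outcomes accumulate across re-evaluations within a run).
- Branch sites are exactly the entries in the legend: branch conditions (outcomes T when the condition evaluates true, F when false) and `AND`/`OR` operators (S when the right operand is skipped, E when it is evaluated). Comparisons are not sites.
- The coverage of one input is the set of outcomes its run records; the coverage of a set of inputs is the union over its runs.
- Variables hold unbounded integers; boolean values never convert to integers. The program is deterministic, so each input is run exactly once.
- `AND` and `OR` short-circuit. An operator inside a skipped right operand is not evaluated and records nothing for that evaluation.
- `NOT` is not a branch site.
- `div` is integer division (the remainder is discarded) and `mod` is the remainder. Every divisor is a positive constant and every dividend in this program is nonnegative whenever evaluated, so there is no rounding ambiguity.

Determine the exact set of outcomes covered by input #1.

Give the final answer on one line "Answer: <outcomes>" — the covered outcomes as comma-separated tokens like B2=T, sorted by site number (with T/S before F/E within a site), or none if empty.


Event log for input #1 (k=4, v=2, z=7):
  B2->E, B1->T, B3->F, B5->T
as a set, this run covers: B1=T, B2=E, B3=F, B5=T
Answer: B1=T, B2=E, B3=F, B5=T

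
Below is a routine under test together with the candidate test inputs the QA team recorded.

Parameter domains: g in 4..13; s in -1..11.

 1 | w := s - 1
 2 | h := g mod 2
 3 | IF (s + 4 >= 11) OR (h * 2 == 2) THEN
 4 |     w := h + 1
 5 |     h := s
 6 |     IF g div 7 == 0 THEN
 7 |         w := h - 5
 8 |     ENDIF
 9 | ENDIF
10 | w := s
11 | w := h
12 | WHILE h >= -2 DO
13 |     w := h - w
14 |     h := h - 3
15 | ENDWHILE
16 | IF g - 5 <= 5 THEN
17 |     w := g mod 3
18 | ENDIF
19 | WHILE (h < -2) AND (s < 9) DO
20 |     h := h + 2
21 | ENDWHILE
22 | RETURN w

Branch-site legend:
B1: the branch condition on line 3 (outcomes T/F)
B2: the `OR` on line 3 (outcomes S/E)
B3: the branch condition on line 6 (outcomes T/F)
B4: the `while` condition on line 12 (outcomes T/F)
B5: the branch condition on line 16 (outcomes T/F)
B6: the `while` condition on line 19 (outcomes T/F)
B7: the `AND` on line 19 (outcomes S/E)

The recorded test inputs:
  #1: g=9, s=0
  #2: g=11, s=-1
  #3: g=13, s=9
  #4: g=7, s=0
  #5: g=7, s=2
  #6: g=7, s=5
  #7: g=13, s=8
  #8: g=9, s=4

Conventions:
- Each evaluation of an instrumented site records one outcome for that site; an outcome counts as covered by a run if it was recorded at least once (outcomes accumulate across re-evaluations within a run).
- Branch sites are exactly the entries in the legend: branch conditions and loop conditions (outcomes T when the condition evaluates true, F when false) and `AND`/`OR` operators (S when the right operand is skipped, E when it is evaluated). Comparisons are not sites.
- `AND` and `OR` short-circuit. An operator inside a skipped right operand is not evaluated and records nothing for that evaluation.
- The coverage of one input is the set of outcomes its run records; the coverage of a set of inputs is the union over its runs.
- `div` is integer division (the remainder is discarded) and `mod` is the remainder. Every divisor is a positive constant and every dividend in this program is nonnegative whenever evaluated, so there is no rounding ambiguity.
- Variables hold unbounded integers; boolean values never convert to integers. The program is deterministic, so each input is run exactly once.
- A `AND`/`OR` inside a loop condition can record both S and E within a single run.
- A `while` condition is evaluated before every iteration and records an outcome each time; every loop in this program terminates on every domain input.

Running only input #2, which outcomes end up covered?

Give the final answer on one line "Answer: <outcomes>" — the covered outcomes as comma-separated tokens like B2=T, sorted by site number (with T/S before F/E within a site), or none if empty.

Event log for input #2 (g=11, s=-1):
  B2->E, B1->T, B3->F, B4->T, B4->F, B5->F, B7->E, B6->T, B7->S, B6->F
as a set, this run covers: B1=T, B2=E, B3=F, B4=T, B4=F, B5=F, B6=T, B6=F, B7=S, B7=E

Answer: B1=T, B2=E, B3=F, B4=T, B4=F, B5=F, B6=T, B6=F, B7=S, B7=E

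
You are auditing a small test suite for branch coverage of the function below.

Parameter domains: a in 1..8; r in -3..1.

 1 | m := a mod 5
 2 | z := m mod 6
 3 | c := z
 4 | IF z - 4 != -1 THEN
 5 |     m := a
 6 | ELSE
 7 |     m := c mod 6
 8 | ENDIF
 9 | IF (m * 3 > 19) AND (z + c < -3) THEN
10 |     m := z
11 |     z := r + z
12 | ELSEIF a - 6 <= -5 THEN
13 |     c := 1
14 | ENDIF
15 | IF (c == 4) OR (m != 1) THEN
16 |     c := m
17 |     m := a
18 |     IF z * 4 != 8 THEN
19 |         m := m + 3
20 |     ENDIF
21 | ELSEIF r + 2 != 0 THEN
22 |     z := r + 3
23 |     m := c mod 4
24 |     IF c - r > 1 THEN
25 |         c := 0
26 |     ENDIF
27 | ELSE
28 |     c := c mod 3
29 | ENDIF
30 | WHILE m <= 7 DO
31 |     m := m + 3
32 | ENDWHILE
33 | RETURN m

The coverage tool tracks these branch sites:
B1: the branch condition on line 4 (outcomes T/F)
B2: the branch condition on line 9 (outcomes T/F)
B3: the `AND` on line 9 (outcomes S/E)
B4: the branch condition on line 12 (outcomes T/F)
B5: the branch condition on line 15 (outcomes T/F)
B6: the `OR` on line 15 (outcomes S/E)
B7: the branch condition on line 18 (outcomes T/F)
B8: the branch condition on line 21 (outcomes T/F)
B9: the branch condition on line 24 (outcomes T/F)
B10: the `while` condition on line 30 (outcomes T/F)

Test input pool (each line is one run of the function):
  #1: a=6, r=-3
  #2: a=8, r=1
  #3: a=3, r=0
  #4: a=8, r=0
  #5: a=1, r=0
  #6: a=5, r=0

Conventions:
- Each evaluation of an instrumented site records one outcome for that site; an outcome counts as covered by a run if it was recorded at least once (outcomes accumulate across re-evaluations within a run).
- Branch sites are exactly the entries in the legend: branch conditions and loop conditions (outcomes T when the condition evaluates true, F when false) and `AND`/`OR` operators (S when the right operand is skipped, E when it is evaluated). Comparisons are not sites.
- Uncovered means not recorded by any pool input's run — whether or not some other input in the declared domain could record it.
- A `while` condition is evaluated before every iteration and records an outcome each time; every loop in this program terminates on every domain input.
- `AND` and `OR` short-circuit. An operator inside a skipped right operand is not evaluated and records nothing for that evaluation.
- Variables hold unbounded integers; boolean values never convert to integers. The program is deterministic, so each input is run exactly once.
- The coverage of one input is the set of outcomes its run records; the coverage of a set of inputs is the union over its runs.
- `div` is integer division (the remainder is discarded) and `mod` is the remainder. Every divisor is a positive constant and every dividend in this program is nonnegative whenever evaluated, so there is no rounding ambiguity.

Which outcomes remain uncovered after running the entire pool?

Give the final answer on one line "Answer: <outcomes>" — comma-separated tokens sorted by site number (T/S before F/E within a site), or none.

#1 (a=6, r=-3) -> B1->T, B3->S, B2->F, B4->F, B6->E, B5->T, B7->T, B10->F; covered: B1=T, B2=F, B3=S, B4=F, B5=T, B6=E, B7=T, B10=F
#2 (a=8, r=1) -> B1->F, B3->S, B2->F, B4->F, B6->E, B5->T, B7->T, B10->F; covered: B1=F, B2=F, B3=S, B4=F, B5=T, B6=E, B7=T, B10=F
#3 (a=3, r=0) -> B1->F, B3->S, B2->F, B4->F, B6->E, B5->T, B7->T, B10->T, B10->F; covered: B1=F, B2=F, B3=S, B4=F, B5=T, B6=E, B7=T, B10=T, B10=F
#4 (a=8, r=0) -> B1->F, B3->S, B2->F, B4->F, B6->E, B5->T, B7->T, B10->F; covered: B1=F, B2=F, B3=S, B4=F, B5=T, B6=E, B7=T, B10=F
#5 (a=1, r=0) -> B1->T, B3->S, B2->F, B4->T, B6->E, B5->F, B8->T, B9->F, B10->T, B10->T, B10->T, B10->F; covered: B1=T, B2=F, B3=S, B4=T, B5=F, B6=E, B8=T, B9=F, B10=T, B10=F
#6 (a=5, r=0) -> B1->T, B3->S, B2->F, B4->F, B6->E, B5->T, B7->T, B10->F; covered: B1=T, B2=F, B3=S, B4=F, B5=T, B6=E, B7=T, B10=F
union over the pool: B1=T, B1=F, B2=F, B3=S, B4=T, B4=F, B5=T, B5=F, B6=E, B7=T, B8=T, B9=F, B10=T, B10=F
uncovered (6 of 20): B2=T, B3=E, B6=S, B7=F, B8=F, B9=T

Answer: B2=T, B3=E, B6=S, B7=F, B8=F, B9=T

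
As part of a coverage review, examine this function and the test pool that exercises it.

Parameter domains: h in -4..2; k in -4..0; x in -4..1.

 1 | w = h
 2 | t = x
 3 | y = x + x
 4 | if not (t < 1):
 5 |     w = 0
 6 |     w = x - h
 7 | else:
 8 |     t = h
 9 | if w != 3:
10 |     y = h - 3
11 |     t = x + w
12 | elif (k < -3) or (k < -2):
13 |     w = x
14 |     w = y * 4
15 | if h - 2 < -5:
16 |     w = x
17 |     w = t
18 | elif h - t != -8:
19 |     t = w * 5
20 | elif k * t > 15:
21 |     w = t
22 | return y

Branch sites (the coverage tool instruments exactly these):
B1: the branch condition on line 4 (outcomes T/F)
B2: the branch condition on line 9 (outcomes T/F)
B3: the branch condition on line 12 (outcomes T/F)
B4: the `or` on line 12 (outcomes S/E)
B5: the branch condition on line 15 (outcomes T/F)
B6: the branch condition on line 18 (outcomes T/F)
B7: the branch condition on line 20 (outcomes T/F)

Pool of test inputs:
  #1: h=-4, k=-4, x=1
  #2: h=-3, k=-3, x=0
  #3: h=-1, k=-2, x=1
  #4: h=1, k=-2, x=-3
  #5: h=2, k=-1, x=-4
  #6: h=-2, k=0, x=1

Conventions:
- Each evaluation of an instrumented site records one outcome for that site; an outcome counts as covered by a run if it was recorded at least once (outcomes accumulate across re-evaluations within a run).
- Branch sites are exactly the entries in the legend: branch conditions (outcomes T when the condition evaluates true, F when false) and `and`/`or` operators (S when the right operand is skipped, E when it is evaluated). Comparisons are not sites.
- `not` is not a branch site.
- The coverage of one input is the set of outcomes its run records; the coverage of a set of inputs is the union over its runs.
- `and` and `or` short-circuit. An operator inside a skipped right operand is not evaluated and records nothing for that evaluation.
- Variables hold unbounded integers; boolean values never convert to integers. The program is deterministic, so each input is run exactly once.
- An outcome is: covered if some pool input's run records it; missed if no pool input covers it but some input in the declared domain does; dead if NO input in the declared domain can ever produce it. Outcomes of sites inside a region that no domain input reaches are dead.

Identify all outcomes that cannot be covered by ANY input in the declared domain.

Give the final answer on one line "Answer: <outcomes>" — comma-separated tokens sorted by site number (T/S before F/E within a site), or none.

checking every outcome against all 210 domain inputs:
  B7=T: zero occurrences over every domain input -> dead
  reachable outcomes have witnesses, e.g. B1=T (e.g. h=-4, k=-4, x=1), B1=F (e.g. h=-4, k=-4, x=-4), B2=T (e.g. h=-4, k=-4, x=-4), B2=F (e.g. h=-2, k=-4, x=1)

Answer: B7=T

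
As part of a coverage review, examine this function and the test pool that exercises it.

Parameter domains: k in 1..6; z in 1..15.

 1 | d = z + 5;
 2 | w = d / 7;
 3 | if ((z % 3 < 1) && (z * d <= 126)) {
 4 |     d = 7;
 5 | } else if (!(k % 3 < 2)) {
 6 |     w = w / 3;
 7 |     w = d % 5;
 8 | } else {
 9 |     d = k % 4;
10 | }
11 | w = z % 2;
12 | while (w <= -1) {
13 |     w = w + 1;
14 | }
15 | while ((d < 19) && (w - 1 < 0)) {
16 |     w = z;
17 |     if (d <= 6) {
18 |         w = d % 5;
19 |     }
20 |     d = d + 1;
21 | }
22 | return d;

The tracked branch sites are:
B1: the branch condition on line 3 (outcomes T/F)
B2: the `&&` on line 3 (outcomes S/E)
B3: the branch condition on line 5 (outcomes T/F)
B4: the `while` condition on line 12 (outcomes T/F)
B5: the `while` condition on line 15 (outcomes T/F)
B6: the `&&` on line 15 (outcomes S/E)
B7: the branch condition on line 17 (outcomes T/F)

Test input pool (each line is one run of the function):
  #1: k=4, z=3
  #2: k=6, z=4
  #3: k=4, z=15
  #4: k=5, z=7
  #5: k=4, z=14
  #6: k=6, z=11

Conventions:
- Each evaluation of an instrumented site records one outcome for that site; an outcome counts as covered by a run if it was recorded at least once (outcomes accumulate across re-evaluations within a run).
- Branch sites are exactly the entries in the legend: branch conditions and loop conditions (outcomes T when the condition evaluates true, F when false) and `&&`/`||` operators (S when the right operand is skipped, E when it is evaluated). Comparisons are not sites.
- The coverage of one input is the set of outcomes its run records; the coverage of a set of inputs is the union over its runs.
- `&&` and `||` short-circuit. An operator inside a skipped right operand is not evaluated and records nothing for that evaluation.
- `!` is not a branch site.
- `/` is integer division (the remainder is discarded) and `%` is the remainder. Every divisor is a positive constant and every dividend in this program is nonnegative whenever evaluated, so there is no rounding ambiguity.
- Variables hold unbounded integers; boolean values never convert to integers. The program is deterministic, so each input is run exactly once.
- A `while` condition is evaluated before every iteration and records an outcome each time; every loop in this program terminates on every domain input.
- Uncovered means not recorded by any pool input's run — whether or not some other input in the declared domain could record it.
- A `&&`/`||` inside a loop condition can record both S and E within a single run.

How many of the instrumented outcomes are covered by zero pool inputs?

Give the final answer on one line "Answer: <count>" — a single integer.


input #1, k=4, z=3: events B2->E, B1->T, B4->F, B6->E, B5->F; outcomes B1=T, B2=E, B4=F, B5=F, B6=E
input #2, k=6, z=4: events B2->S, B1->F, B3->F, B4->F, B6->E, B5->T, B7->T, B6->E, B5->F; outcomes B1=F, B2=S, B3=F, B4=F, B5=T, B5=F, B6=E, B7=T
input #3, k=4, z=15: events B2->E, B1->F, B3->F, B4->F, B6->E, B5->F; outcomes B1=F, B2=E, B3=F, B4=F, B5=F, B6=E
input #4, k=5, z=7: events B2->S, B1->F, B3->T, B4->F, B6->E, B5->F; outcomes B1=F, B2=S, B3=T, B4=F, B5=F, B6=E
input #5, k=4, z=14: events B2->S, B1->F, B3->F, B4->F, B6->E, B5->T, B7->T, B6->E, B5->T, B7->T, B6->E, B5->F; outcomes B1=F, B2=S, B3=F, B4=F, B5=T, B5=F, B6=E, B7=T
input #6, k=6, z=11: events B2->S, B1->F, B3->F, B4->F, B6->E, B5->F; outcomes B1=F, B2=S, B3=F, B4=F, B5=F, B6=E
union over the pool: B1=T, B1=F, B2=S, B2=E, B3=T, B3=F, B4=F, B5=T, B5=F, B6=E, B7=T
uncovered (3 of 14): B4=T, B6=S, B7=F
Answer: 3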